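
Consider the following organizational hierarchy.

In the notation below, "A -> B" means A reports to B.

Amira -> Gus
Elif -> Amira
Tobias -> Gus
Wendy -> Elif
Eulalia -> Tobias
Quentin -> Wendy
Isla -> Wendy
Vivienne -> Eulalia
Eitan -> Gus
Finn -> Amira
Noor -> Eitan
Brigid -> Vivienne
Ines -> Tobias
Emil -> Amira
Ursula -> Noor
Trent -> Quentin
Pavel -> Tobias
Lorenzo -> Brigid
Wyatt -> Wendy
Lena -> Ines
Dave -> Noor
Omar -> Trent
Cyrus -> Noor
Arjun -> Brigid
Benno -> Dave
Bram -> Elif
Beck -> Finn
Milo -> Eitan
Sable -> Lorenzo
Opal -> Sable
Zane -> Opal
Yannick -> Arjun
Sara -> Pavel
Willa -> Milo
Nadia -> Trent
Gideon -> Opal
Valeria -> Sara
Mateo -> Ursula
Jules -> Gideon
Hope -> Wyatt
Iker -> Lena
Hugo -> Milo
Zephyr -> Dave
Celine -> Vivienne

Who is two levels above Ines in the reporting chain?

Gus

Ines reports to Tobias, and Tobias reports to Gus. So Ines's skip-level manager is Gus.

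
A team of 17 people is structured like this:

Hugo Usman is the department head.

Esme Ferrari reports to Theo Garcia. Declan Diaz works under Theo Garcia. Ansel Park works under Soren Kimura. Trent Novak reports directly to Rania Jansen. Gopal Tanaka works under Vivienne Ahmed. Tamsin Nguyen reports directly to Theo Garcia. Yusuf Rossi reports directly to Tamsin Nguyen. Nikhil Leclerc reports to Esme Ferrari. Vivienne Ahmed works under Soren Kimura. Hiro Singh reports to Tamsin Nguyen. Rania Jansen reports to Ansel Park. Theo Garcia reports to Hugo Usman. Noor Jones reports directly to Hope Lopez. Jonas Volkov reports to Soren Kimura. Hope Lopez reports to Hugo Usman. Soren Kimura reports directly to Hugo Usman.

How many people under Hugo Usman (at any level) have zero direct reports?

The people in Hugo Usman's organization with no one reporting to them are Noor Jones, Declan Diaz, Nikhil Leclerc, Hiro Singh, Yusuf Rossi, Trent Novak, Jonas Volkov, Gopal Tanaka. That is 8.

8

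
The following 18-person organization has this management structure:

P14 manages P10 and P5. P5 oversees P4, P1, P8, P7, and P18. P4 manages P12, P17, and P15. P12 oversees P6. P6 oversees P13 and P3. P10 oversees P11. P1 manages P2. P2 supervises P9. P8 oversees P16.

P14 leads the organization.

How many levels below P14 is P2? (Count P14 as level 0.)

3

Chain from P2 up to P14: P2 → P1 → P5 → P14. That is 3 steps up, so P2 is 3 levels below P14.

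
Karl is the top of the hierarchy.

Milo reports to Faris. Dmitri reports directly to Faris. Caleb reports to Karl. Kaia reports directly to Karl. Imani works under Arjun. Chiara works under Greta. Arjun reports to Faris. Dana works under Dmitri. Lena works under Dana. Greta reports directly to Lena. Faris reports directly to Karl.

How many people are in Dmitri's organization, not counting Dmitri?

Dmitri directly manages Dana. Under Dana: Lena, Greta, Chiara (3). That's 4 in total.

4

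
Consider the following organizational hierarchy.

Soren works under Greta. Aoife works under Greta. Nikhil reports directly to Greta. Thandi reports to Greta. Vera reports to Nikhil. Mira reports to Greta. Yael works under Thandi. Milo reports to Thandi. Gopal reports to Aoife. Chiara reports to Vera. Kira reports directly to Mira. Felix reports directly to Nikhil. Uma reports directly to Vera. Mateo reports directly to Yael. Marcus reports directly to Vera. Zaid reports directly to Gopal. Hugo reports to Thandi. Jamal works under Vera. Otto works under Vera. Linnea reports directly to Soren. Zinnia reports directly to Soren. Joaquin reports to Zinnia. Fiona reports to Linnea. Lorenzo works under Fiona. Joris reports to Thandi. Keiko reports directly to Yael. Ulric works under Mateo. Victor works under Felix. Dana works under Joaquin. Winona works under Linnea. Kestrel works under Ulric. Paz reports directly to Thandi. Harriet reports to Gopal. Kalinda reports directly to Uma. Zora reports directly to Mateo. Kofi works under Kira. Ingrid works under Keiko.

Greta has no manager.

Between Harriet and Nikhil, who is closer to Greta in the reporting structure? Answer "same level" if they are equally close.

Harriet is 3 levels below Greta; Nikhil is 1. Nikhil is higher.

Nikhil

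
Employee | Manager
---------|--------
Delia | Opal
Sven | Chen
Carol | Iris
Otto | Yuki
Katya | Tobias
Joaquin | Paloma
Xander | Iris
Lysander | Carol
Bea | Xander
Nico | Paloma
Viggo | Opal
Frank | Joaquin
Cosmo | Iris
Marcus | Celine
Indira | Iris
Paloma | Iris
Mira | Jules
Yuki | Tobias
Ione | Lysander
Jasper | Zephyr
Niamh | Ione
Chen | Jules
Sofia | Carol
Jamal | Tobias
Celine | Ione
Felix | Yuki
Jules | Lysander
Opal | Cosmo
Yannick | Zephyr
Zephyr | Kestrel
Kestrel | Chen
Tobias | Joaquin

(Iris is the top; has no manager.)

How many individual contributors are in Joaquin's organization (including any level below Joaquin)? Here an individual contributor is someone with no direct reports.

The people in Joaquin's organization with no one reporting to them are Frank, Katya, Otto, Felix, Jamal. That is 5.

5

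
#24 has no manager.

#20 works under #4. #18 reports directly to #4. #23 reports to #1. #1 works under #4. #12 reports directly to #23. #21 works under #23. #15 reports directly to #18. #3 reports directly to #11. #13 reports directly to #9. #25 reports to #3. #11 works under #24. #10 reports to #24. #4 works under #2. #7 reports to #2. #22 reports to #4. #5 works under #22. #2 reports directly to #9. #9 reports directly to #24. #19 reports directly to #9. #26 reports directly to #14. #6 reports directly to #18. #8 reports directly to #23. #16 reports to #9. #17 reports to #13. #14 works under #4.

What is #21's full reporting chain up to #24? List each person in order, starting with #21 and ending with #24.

#21 -> #23 -> #1 -> #4 -> #2 -> #9 -> #24

#21 reports to #23. #23 reports to #1. #1 reports to #4. #4 reports to #2. #2 reports to #9. #9 reports to #24. #24 is at the top.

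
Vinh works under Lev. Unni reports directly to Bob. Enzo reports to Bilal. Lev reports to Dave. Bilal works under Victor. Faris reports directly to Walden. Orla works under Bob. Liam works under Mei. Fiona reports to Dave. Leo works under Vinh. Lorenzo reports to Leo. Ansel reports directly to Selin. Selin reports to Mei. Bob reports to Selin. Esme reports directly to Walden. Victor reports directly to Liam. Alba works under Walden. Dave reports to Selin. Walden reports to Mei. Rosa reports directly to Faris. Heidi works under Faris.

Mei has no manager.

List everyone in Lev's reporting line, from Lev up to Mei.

Lev -> Dave -> Selin -> Mei

Lev reports to Dave. Dave reports to Selin. Selin reports to Mei. Mei is at the top.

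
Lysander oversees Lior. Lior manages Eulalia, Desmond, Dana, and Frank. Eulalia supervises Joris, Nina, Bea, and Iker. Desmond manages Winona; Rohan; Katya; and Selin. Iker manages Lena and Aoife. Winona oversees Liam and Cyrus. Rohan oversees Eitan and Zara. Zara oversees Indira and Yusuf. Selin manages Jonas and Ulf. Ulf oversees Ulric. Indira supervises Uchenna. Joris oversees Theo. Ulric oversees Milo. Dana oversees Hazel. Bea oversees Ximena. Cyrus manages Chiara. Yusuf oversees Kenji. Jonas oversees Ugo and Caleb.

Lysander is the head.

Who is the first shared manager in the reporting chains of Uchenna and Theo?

Uchenna's chain of managers is Indira, Zara, Rohan, Desmond, Lior, Lysander. Theo's chain of managers is Joris, Eulalia, Lior, Lysander. The first manager that appears in both chains is Lior.

Lior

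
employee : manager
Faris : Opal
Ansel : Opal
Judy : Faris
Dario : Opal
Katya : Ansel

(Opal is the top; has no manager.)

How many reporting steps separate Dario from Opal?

1

Chain from Dario up to Opal: Dario → Opal. That is 1 step up, so Dario is 1 level below Opal.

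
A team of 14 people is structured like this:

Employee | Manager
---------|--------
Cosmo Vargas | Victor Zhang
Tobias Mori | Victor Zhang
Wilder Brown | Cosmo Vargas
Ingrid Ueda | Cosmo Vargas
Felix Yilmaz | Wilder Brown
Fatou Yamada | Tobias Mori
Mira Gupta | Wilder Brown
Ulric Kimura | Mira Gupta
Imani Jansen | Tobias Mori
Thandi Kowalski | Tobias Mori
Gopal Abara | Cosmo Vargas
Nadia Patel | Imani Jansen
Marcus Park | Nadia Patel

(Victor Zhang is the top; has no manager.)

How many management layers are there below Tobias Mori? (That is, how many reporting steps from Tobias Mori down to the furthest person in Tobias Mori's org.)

The longest chain under Tobias Mori runs Tobias Mori → Imani Jansen → Nadia Patel → Marcus Park, which is 3 levels below Tobias Mori.

3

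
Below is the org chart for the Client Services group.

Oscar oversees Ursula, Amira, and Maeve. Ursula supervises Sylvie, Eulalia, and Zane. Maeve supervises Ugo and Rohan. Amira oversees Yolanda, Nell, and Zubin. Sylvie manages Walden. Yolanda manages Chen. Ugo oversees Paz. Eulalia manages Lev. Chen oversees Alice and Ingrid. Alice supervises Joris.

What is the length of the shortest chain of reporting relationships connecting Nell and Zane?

4

Nell is 2 levels below Oscar, and Zane is 2 levels below Oscar (their lowest common manager). The shortest path runs up from Nell to Oscar and back down to Zane: 2 + 2 = 4 links.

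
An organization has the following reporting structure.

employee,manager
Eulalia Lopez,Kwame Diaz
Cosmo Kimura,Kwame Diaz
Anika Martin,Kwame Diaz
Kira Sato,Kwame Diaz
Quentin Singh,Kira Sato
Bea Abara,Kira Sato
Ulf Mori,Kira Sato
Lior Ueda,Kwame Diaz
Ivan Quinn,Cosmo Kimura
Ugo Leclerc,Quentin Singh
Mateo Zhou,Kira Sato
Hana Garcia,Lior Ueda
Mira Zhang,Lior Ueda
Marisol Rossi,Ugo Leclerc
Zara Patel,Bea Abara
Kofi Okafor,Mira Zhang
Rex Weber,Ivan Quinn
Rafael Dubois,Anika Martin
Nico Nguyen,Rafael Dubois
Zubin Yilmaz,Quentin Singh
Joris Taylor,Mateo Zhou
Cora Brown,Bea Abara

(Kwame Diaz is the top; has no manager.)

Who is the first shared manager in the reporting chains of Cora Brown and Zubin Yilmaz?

Kira Sato

Cora Brown's chain of managers is Bea Abara, Kira Sato, Kwame Diaz. Zubin Yilmaz's chain of managers is Quentin Singh, Kira Sato, Kwame Diaz. The first manager that appears in both chains is Kira Sato.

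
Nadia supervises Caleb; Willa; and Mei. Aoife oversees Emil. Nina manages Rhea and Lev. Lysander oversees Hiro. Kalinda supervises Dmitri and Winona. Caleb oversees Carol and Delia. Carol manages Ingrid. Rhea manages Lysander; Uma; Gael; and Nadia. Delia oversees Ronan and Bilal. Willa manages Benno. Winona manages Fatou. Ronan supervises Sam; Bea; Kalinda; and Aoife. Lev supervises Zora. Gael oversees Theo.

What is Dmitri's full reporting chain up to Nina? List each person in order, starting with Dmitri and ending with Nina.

Dmitri reports to Kalinda. Kalinda reports to Ronan. Ronan reports to Delia. Delia reports to Caleb. Caleb reports to Nadia. Nadia reports to Rhea. Rhea reports to Nina. Nina is at the top.

Dmitri -> Kalinda -> Ronan -> Delia -> Caleb -> Nadia -> Rhea -> Nina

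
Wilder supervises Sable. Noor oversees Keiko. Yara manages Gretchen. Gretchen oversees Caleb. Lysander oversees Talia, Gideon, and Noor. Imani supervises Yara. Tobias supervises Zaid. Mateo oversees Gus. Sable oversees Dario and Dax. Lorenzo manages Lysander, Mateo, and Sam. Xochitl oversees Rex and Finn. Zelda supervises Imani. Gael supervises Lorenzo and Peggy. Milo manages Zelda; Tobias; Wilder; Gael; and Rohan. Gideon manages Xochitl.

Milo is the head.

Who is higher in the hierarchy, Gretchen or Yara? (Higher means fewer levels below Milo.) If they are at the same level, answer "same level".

Gretchen is 4 levels below Milo; Yara is 3. Yara is higher.

Yara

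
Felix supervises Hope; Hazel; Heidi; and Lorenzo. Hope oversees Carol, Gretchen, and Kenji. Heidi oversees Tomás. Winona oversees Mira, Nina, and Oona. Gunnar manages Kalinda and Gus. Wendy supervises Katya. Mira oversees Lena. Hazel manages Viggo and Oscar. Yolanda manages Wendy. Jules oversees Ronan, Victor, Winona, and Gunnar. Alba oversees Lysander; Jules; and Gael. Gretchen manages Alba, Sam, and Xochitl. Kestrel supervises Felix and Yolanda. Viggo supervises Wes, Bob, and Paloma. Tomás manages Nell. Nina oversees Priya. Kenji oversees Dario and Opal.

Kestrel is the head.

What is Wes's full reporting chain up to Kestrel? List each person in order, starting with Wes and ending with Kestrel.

Wes reports to Viggo. Viggo reports to Hazel. Hazel reports to Felix. Felix reports to Kestrel. Kestrel is at the top.

Wes -> Viggo -> Hazel -> Felix -> Kestrel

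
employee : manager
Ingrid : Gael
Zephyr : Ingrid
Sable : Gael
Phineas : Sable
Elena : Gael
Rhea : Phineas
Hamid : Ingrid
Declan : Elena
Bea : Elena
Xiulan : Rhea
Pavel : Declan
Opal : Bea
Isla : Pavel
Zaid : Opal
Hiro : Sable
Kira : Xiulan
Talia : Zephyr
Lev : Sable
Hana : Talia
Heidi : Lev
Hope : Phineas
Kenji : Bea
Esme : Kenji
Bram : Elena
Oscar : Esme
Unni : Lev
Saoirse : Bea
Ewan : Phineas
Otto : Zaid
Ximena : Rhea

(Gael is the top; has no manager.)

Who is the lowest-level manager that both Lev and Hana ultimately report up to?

Gael

Lev's chain of managers is Sable, Gael. Hana's chain of managers is Talia, Zephyr, Ingrid, Gael. The first manager that appears in both chains is Gael.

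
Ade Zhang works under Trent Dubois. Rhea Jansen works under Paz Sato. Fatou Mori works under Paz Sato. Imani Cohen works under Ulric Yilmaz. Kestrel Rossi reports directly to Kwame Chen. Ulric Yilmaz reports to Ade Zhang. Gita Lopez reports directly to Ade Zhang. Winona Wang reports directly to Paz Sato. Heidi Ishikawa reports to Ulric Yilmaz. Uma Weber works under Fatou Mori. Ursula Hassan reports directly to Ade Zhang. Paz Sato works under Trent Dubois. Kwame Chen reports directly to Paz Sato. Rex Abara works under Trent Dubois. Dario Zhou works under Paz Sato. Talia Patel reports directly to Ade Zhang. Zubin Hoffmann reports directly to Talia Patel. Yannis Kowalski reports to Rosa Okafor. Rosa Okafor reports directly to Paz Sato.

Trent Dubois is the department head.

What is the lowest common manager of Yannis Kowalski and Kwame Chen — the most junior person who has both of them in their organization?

Yannis Kowalski's chain of managers is Rosa Okafor, Paz Sato, Trent Dubois. Kwame Chen's chain of managers is Paz Sato, Trent Dubois. The first manager that appears in both chains is Paz Sato.

Paz Sato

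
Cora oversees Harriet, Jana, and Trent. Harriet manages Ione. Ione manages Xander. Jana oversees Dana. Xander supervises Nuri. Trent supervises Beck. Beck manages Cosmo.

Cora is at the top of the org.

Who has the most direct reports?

Direct-report counts: Cora has 3; Trent has 1; Beck has 1; Jana has 1; Harriet has 1; Ione has 1; Xander has 1. The largest is 3, held by Cora.

Cora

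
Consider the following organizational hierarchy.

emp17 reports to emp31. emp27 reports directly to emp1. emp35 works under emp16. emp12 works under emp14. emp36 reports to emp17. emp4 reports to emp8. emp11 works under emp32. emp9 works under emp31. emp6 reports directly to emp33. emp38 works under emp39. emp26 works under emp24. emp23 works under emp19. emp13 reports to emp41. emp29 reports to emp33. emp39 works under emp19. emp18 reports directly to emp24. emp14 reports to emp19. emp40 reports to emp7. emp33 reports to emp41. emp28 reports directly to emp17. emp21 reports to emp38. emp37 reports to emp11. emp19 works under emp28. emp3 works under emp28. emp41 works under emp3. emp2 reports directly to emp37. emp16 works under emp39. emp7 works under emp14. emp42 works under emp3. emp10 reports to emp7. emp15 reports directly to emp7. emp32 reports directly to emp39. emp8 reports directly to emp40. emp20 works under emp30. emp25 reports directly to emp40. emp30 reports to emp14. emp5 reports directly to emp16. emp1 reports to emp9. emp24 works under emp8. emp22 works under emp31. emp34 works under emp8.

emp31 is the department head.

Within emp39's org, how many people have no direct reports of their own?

4

The people in emp39's organization with no one reporting to them are emp21, emp2, emp35, emp5. That is 4.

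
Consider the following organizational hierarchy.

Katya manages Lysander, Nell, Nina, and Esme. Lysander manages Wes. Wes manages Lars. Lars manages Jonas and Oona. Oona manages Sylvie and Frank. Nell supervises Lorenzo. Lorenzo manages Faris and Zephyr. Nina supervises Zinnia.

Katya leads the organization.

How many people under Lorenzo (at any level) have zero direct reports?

2

The people in Lorenzo's organization with no one reporting to them are Zephyr, Faris. That is 2.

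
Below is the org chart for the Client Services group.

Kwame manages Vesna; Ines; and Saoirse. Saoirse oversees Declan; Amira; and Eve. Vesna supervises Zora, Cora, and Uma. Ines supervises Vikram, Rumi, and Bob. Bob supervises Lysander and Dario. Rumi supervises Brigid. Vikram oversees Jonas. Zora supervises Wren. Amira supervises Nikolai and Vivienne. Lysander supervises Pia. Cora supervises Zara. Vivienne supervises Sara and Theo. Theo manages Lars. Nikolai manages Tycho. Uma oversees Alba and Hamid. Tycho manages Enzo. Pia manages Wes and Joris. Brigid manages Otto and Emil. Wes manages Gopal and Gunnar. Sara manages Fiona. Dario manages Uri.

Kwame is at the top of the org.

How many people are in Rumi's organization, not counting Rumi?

Rumi directly manages Brigid. Under Brigid: Otto, Emil (2). That's 3 in total.

3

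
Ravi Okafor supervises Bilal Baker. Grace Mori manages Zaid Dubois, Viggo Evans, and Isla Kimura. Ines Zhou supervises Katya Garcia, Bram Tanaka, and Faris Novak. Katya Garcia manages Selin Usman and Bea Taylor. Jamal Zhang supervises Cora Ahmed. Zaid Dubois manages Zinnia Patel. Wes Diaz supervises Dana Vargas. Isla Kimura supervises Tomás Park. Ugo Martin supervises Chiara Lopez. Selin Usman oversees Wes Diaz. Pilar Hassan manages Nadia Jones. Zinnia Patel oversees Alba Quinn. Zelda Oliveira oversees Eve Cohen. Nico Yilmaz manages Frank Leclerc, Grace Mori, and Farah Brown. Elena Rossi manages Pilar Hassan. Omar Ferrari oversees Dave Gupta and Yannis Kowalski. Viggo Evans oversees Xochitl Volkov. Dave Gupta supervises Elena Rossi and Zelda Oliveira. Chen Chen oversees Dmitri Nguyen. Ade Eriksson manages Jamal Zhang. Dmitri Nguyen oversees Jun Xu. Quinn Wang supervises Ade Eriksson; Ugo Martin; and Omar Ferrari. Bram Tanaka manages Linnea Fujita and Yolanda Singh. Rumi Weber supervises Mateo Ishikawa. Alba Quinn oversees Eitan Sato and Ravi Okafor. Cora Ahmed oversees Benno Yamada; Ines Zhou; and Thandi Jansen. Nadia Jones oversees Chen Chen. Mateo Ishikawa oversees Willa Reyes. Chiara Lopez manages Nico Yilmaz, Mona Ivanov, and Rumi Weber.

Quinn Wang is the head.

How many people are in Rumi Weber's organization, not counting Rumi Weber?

Rumi Weber directly manages Mateo Ishikawa. Under Mateo Ishikawa: Willa Reyes (1). That's 2 in total.

2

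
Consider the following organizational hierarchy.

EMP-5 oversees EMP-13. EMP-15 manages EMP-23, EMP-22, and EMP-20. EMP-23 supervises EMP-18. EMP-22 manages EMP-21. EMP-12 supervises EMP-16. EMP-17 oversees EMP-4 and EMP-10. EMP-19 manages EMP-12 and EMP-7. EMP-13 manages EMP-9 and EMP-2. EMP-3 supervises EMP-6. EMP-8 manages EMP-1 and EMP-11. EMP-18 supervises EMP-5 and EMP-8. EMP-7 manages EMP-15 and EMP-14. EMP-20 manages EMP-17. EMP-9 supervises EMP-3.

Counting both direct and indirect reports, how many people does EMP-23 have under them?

10

EMP-23 directly manages EMP-18. Under EMP-18: EMP-8, EMP-1, EMP-11, EMP-5, EMP-13, EMP-2, EMP-9, EMP-3, EMP-6 (9). That's 10 in total.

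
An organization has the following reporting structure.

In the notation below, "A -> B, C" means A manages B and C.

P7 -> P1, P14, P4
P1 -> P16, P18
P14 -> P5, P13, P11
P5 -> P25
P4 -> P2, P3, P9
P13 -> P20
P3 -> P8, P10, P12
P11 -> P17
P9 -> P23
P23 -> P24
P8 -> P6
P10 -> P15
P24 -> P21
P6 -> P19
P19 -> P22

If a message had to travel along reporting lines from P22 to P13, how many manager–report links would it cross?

8

P22 is 6 levels below P7, and P13 is 2 levels below P7 (their lowest common manager). The shortest path runs up from P22 to P7 and back down to P13: 6 + 2 = 8 links.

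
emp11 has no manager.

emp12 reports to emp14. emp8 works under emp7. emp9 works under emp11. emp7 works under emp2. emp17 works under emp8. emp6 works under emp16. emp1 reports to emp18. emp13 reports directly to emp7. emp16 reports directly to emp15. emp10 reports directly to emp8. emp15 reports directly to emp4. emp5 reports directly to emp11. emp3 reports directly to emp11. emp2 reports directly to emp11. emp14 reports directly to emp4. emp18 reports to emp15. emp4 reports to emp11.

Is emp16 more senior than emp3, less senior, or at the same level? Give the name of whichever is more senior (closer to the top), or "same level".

emp16 is 3 levels below emp11; emp3 is 1. emp3 is higher.

emp3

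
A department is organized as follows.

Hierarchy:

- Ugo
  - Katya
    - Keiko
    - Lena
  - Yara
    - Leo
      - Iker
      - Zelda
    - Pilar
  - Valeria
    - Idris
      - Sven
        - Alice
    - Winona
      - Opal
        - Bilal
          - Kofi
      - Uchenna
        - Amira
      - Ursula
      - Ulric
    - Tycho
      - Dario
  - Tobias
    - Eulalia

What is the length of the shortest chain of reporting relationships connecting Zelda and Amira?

7

Zelda is 3 levels below Ugo, and Amira is 4 levels below Ugo (their lowest common manager). The shortest path runs up from Zelda to Ugo and back down to Amira: 3 + 4 = 7 links.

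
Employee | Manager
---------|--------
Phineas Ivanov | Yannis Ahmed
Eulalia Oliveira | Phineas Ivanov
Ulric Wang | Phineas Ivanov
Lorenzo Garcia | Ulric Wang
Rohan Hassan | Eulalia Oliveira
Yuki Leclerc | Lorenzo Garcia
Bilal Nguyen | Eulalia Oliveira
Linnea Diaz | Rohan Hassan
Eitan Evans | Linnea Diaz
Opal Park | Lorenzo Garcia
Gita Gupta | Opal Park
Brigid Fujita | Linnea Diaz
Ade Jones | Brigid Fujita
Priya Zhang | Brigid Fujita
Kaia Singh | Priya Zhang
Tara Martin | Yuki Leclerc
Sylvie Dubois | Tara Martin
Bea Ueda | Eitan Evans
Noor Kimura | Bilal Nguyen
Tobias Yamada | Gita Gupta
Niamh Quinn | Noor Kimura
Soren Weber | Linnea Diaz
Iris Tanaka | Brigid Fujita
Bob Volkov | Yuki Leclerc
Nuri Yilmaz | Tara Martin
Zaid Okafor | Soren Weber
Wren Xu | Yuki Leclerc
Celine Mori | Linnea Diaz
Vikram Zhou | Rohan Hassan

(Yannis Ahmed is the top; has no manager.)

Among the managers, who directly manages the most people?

Linnea Diaz

Direct-report counts: Yannis Ahmed has 1; Phineas Ivanov has 2; Ulric Wang has 1; Lorenzo Garcia has 2; Opal Park has 1; Gita Gupta has 1; Yuki Leclerc has 3; Tara Martin has 2; Eulalia Oliveira has 2; Bilal Nguyen has 1; Noor Kimura has 1; Rohan Hassan has 2; Linnea Diaz has 4; Soren Weber has 1; Brigid Fujita has 3; Priya Zhang has 1; Eitan Evans has 1. The largest is 4, held by Linnea Diaz.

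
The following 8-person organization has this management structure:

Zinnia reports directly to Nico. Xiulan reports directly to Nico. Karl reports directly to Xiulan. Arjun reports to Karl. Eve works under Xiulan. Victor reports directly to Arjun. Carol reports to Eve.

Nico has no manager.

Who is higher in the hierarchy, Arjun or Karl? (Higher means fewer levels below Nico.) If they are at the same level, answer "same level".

Karl

Arjun is 3 levels below Nico; Karl is 2. Karl is higher.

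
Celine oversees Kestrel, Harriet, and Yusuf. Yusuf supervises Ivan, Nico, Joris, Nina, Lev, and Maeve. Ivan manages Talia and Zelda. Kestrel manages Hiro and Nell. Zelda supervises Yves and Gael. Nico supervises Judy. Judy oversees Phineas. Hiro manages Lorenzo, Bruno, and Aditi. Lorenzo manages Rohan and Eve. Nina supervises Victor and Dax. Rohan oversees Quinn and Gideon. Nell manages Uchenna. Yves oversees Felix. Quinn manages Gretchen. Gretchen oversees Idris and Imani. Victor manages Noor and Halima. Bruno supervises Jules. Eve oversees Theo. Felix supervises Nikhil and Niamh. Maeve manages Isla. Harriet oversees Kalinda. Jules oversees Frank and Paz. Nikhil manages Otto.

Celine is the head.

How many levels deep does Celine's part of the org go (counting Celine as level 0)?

7

The longest chain under Celine runs Celine → Kestrel → Hiro → Lorenzo → Rohan → Quinn → Gretchen → Imani, which is 7 levels below Celine.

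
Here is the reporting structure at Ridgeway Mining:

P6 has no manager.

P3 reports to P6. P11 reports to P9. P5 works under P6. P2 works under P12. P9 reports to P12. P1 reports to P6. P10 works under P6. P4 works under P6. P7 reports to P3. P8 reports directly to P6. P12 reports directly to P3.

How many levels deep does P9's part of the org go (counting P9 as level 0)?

The longest chain under P9 runs P9 → P11, which is 1 level below P9.

1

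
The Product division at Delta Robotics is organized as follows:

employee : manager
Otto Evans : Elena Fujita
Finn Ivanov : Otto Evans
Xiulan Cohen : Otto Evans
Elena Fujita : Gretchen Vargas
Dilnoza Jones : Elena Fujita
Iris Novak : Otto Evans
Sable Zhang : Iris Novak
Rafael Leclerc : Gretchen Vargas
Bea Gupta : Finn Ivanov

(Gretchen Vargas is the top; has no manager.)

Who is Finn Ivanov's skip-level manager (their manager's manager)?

Finn Ivanov reports to Otto Evans, and Otto Evans reports to Elena Fujita. So Finn Ivanov's skip-level manager is Elena Fujita.

Elena Fujita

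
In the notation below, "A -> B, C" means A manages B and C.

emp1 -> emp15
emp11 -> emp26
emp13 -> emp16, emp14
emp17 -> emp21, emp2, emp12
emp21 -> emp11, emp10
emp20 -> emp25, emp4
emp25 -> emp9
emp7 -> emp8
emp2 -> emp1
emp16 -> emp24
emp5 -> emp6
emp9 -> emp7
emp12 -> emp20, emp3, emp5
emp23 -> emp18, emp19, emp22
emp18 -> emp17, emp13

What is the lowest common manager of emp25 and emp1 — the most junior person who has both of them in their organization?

emp17

emp25's chain of managers is emp20, emp12, emp17, emp18, emp23. emp1's chain of managers is emp2, emp17, emp18, emp23. The first manager that appears in both chains is emp17.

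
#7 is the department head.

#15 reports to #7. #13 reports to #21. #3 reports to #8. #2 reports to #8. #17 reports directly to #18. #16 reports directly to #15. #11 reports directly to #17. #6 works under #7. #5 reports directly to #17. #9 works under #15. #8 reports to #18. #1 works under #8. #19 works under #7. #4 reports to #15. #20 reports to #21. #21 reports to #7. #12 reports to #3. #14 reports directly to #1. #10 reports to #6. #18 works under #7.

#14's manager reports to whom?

#14 reports to #1, and #1 reports to #8. So #14's skip-level manager is #8.

#8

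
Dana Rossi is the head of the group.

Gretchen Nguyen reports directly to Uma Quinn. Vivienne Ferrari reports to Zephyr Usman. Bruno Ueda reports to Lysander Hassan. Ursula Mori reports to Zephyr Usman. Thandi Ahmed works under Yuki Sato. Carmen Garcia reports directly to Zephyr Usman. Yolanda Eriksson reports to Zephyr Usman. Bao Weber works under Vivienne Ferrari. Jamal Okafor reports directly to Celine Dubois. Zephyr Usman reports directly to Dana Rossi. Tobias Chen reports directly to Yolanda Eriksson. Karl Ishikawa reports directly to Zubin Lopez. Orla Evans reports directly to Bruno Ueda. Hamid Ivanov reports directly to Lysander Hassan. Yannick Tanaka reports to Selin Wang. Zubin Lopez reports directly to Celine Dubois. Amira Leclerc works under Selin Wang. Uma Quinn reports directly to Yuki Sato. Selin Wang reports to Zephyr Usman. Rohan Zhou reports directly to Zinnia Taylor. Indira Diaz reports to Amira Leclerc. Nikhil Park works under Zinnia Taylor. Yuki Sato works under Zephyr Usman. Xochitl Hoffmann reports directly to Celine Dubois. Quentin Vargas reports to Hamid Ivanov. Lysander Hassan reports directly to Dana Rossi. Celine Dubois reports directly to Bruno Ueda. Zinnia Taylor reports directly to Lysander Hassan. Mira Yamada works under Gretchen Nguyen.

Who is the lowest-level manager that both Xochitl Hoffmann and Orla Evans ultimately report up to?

Xochitl Hoffmann's chain of managers is Celine Dubois, Bruno Ueda, Lysander Hassan, Dana Rossi. Orla Evans's chain of managers is Bruno Ueda, Lysander Hassan, Dana Rossi. The first manager that appears in both chains is Bruno Ueda.

Bruno Ueda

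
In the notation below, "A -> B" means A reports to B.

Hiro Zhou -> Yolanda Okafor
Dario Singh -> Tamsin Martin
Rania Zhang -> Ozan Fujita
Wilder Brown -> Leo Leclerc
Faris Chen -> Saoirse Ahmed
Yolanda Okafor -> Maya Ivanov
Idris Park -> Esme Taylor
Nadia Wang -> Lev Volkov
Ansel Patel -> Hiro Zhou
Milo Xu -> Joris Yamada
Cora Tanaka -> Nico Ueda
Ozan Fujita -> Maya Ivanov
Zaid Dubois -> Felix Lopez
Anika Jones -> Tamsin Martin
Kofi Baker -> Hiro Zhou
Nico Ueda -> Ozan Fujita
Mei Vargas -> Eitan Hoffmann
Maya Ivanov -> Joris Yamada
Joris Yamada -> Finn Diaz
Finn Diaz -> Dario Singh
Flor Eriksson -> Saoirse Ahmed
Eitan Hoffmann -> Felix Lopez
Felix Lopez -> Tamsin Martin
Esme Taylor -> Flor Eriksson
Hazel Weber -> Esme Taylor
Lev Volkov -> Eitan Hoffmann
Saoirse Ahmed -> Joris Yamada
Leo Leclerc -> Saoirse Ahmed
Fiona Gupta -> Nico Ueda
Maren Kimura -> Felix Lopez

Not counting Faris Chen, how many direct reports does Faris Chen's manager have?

2

Faris Chen reports to Saoirse Ahmed. Saoirse Ahmed's other direct reports are Flor Eriksson, Leo Leclerc — 2 peers.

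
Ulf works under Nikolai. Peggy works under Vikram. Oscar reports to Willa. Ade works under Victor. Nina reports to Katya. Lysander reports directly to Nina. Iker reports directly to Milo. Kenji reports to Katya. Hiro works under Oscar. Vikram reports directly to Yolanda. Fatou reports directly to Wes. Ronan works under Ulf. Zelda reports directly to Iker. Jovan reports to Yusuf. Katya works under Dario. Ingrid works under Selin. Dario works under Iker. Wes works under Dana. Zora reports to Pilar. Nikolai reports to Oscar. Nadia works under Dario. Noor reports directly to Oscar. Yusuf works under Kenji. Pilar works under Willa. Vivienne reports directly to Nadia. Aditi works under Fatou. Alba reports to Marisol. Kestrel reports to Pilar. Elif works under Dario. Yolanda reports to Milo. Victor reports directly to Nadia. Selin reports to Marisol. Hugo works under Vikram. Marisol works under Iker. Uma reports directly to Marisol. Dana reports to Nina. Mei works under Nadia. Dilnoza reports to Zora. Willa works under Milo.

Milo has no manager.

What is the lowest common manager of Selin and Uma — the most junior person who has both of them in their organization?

Selin's chain of managers is Marisol, Iker, Milo. Uma's chain of managers is Marisol, Iker, Milo. The first manager that appears in both chains is Marisol.

Marisol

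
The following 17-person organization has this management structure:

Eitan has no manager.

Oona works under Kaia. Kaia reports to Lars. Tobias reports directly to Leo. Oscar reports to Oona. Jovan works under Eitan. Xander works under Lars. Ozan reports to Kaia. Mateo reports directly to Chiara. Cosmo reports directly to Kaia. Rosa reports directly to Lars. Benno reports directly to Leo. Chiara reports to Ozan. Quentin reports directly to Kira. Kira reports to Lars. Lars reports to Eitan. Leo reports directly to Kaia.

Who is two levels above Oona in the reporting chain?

Oona reports to Kaia, and Kaia reports to Lars. So Oona's skip-level manager is Lars.

Lars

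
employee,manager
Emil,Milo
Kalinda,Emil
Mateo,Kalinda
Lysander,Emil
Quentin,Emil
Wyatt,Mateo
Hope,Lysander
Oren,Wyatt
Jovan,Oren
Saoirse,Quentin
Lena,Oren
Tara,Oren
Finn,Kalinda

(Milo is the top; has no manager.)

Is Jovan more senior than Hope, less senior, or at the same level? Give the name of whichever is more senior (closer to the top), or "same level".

Hope

Jovan is 6 levels below Milo; Hope is 3. Hope is higher.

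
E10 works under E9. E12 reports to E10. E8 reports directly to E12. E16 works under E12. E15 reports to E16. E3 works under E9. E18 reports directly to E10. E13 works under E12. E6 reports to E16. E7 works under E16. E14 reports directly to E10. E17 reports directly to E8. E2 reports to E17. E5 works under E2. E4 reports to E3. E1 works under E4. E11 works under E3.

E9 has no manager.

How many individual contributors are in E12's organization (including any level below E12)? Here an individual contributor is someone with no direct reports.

5

The people in E12's organization with no one reporting to them are E13, E7, E6, E15, E5. That is 5.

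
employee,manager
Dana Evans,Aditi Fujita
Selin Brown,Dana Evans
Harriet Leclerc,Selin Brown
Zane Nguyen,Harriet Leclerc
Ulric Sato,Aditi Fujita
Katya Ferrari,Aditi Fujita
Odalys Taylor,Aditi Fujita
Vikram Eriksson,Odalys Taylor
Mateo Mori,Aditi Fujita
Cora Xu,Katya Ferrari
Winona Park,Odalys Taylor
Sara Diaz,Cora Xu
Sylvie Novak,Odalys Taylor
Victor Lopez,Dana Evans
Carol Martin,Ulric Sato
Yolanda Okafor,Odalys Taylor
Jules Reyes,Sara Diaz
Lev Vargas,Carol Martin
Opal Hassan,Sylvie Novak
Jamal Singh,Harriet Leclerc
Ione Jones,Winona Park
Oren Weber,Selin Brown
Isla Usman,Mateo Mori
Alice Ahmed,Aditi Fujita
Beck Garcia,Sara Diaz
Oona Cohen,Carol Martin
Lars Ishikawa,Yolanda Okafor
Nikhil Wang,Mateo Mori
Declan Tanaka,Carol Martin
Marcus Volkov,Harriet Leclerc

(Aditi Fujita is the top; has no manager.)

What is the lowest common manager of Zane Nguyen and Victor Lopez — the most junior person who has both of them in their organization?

Zane Nguyen's chain of managers is Harriet Leclerc, Selin Brown, Dana Evans, Aditi Fujita. Victor Lopez's chain of managers is Dana Evans, Aditi Fujita. The first manager that appears in both chains is Dana Evans.

Dana Evans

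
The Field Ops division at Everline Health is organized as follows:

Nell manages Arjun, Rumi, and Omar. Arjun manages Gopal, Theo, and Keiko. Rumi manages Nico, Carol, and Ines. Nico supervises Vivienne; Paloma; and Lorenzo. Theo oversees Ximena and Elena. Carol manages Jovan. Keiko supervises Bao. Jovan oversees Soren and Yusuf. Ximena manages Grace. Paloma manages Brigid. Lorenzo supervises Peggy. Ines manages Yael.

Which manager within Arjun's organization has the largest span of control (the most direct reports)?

Arjun

Direct-report counts within Arjun's organization: Arjun has 3; Keiko has 1; Theo has 2; Ximena has 1. The largest is 3, held by Arjun.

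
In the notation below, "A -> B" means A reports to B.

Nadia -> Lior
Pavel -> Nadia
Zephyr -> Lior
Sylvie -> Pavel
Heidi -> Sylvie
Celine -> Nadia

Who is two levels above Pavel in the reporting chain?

Pavel reports to Nadia, and Nadia reports to Lior. So Pavel's skip-level manager is Lior.

Lior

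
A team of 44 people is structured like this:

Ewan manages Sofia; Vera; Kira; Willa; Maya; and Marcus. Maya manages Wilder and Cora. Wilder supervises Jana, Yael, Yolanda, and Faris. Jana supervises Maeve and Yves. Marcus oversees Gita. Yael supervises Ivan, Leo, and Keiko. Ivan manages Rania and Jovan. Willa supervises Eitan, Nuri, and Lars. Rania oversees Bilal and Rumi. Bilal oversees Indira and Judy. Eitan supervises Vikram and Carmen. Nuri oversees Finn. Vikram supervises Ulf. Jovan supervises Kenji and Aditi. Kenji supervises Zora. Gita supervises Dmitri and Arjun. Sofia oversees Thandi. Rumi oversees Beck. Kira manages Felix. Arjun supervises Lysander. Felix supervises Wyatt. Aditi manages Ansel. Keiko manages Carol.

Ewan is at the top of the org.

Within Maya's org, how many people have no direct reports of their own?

The people in Maya's organization with no one reporting to them are Cora, Faris, Yolanda, Carol, Leo, Ansel, Zora, Beck, Judy, Indira, Yves, Maeve. That is 12.

12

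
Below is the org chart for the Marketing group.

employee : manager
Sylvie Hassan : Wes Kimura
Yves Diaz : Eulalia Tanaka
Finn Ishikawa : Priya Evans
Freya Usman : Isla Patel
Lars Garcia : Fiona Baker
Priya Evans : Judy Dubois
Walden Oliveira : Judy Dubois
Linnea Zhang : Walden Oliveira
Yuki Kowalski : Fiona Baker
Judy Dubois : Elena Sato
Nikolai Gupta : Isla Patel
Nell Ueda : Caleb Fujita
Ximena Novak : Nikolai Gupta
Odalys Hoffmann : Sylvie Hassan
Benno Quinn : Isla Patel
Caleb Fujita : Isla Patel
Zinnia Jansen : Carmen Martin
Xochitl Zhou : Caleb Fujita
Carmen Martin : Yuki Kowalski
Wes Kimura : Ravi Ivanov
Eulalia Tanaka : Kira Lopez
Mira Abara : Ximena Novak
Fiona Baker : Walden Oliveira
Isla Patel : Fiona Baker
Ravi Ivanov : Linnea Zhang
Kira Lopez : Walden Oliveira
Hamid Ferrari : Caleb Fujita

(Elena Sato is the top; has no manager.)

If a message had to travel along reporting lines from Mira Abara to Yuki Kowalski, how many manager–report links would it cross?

Mira Abara is 4 levels below Fiona Baker, and Yuki Kowalski is 1 level below Fiona Baker (their lowest common manager). The shortest path runs up from Mira Abara to Fiona Baker and back down to Yuki Kowalski: 4 + 1 = 5 links.

5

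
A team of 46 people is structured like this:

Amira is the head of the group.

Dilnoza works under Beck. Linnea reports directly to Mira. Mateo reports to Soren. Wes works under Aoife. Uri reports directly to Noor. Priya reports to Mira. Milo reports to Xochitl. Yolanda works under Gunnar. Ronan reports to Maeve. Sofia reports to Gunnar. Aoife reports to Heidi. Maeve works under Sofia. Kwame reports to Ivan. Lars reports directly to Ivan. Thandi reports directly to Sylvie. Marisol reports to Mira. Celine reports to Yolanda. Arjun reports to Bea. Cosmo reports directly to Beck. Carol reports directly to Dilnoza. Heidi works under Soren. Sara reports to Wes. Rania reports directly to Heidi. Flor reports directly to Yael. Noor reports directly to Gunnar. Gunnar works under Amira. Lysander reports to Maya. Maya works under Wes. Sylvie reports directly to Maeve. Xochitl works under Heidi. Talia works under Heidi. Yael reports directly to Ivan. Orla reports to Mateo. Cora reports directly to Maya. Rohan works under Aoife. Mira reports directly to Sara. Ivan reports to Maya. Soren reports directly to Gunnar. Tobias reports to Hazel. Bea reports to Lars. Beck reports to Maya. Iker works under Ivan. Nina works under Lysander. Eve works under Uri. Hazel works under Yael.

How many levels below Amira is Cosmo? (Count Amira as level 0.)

Chain from Cosmo up to Amira: Cosmo → Beck → Maya → Wes → Aoife → Heidi → Soren → Gunnar → Amira. That is 8 steps up, so Cosmo is 8 levels below Amira.

8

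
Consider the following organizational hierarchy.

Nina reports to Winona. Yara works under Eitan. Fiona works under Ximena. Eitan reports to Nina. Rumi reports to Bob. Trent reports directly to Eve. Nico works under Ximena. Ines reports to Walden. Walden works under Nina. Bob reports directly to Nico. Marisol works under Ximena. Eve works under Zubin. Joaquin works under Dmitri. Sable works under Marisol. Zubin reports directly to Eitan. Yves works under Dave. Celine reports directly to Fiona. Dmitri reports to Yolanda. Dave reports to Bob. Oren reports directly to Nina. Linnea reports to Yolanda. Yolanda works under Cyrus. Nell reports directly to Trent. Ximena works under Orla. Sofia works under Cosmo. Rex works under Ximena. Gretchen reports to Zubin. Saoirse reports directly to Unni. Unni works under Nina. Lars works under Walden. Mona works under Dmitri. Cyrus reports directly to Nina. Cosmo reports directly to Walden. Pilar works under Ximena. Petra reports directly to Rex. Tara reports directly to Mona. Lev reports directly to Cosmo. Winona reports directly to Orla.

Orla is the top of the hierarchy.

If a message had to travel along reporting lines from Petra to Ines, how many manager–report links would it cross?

7

Petra is 3 levels below Orla, and Ines is 4 levels below Orla (their lowest common manager). The shortest path runs up from Petra to Orla and back down to Ines: 3 + 4 = 7 links.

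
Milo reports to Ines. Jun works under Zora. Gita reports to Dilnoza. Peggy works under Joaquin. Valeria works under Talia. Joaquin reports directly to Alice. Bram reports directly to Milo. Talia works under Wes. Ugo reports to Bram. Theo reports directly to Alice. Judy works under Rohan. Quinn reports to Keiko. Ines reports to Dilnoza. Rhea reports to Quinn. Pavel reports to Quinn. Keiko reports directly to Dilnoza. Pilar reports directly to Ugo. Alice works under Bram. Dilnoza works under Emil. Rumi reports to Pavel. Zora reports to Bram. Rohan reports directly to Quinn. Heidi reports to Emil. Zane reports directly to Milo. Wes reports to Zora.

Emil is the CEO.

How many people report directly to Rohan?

1

Rohan directly manages Judy. That is 1 direct report.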